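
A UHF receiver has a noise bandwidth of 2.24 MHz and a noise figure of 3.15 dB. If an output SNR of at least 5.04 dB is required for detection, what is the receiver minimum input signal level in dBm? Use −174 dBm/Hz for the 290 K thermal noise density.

Sensitivity = −174 + 10 log₁₀(B) + NF + SNR_min
= −174 + 63.5 + 3.15 + 5.04
= −102.31 dBm → −102.3 dBm

−102.3 dBm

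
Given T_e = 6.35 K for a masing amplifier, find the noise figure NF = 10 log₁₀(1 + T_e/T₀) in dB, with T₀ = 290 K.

0.094 dB

F = 1 + T_e/T₀ = 1 + 6.35/290 = 1.0219
NF = 10 log₁₀(1.0219) = 0.094 dB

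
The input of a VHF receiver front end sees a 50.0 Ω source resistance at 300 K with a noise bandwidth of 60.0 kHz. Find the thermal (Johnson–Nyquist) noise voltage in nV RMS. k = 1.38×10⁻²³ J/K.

223 nV

V_n = √(4kTRB)
4kTRB = 4 × 1.38×10⁻²³ × 300 × 5.00×10¹ × 6.00×10⁴ = 4.97×10⁻¹⁴ V²
V_n = √(4.97×10⁻¹⁴) = 2.23×10⁻⁷ V = 223 nV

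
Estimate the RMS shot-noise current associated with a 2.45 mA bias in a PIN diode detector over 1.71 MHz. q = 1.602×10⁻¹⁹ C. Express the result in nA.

36.6 nA

I_n = √(2qI·B)
2qI·B = 2 × 1.602×10⁻¹⁹ × 2.45×10⁻³ × 1.71×10⁶ = 1.34×10⁻¹⁵ A²
I_n = √(1.34×10⁻¹⁵) = 3.66×10⁻⁸ A = 36.6 nA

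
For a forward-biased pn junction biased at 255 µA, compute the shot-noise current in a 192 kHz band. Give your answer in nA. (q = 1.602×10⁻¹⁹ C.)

3.96 nA

I_n = √(2qI·B)
2qI·B = 2 × 1.602×10⁻¹⁹ × 2.55×10⁻⁴ × 1.92×10⁵ = 1.57×10⁻¹⁷ A²
I_n = √(1.57×10⁻¹⁷) = 3.96×10⁻⁹ A = 3.96 nA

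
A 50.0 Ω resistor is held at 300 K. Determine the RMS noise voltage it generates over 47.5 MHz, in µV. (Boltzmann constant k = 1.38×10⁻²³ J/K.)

6.27 µV

V_n = √(4kTRB)
4kTRB = 4 × 1.38×10⁻²³ × 300 × 5.00×10¹ × 4.75×10⁷ = 3.93×10⁻¹¹ V²
V_n = √(3.93×10⁻¹¹) = 6.27×10⁻⁶ V = 6.27 µV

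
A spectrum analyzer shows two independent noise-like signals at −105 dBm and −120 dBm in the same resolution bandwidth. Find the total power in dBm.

Convert to linear, add, convert back:
P₁ = 3.16×10⁻¹⁴ W, P₂ = 1.00×10⁻¹⁵ W
P_tot = 3.26×10⁻¹⁴ W → 10 log₁₀(P_tot / 10⁻³) = −104.9 dBm

−104.9 dBm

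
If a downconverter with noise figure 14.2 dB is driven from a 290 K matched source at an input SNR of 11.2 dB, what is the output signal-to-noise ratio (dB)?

−3.0 dB

By definition F = SNR_in/SNR_out, so in dB: SNR_out = SNR_in − NF
SNR_out = 11.2 − 14.2 = −3.0 dB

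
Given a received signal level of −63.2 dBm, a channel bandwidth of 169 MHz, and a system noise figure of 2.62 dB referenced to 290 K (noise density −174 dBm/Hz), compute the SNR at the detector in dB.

25.9 dB

Noise floor: N = −174 + 10 log₁₀(B) + NF
10 log₁₀(1.69×10⁸) = 82.28 dB
N = −174 + 82.28 + 2.62 = −89.10 dBm
SNR = P_sig − N = −63.2 − (−89.10) = 25.90 dB → 25.9 dB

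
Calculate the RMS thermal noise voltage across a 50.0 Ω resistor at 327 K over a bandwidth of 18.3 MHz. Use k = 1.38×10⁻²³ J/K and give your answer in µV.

4.06 µV

V_n = √(4kTRB)
4kTRB = 4 × 1.38×10⁻²³ × 327 × 5.00×10¹ × 1.83×10⁷ = 1.65×10⁻¹¹ V²
V_n = √(1.65×10⁻¹¹) = 4.06×10⁻⁶ V = 4.06 µV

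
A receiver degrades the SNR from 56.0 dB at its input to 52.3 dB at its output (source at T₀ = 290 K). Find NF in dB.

NF (dB) = SNR_in(dB) − SNR_out(dB) when the source is at T₀
NF = 56.0 − 52.3 = 3.7 dB

3.7 dB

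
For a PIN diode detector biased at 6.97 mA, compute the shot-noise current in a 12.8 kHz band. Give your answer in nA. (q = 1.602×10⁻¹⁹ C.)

5.35 nA

I_n = √(2qI·B)
2qI·B = 2 × 1.602×10⁻¹⁹ × 6.97×10⁻³ × 1.28×10⁴ = 2.86×10⁻¹⁷ A²
I_n = √(2.86×10⁻¹⁷) = 5.35×10⁻⁹ A = 5.35 nA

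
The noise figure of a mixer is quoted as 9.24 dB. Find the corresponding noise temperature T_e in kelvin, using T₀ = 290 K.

2144 K

F = 10^(9.24/10) = 8.3946
T_e = (F − 1)·T₀ = (8.3946 − 1) × 290 = 2144 K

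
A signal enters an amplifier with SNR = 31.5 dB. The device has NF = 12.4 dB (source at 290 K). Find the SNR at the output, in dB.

19.1 dB

By definition F = SNR_in/SNR_out, so in dB: SNR_out = SNR_in − NF
SNR_out = 31.5 − 12.4 = 19.1 dB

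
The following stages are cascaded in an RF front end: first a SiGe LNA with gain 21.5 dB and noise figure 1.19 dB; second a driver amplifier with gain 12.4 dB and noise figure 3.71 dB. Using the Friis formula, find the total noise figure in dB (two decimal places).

Convert to linear (a loss of L dB is a gain of −L dB): F_i = 10^(NF_i/10), G_i = 10^(G_i,dB/10)
  Stage 1: F_1 = 10^(1.19/10) = 1.315, G_1 = 10^(21.5/10) = 141.3
  Stage 2: F_2 = 10^(3.71/10) = 2.350, G_2 = 10^(12.4/10) = 17.38
Friis cascade:
  F = 1.315 + (2.350 − 1)/141.3 = 1.325
NF = 10 log₁₀(1.325) = 1.22 dB

1.22 dB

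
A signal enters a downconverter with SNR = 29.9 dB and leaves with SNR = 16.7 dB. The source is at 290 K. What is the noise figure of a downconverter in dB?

NF (dB) = SNR_in(dB) − SNR_out(dB) when the source is at T₀
NF = 29.9 − 16.7 = 13.2 dB

13.2 dB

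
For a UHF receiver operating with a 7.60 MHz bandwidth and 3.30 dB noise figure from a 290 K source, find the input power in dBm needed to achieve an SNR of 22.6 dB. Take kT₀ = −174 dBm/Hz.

−79.3 dBm

Sensitivity = −174 + 10 log₁₀(B) + NF + SNR_min
= −174 + 68.81 + 3.30 + 22.6
= −79.29 dBm → −79.3 dBm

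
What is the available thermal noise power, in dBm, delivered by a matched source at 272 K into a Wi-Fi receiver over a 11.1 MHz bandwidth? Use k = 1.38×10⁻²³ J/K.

P_n = kTB = 1.38×10⁻²³ × 272 × 1.11×10⁷ = 4.17×10⁻¹⁴ W
In dBm: 10 log₁₀(4.17×10⁻¹⁴ / 10⁻³) = −103.8 dBm

−103.8 dBm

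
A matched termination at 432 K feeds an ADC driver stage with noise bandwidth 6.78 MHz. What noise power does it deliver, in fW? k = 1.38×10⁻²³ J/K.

P_n = kTB = 1.38×10⁻²³ × 432 × 6.78×10⁶ = 4.04×10⁻¹⁴ W = 40.4 fW

40.4 fW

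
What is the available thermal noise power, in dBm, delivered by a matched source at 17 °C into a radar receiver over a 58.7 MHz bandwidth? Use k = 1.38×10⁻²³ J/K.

T = 17 °C + 273.15 = 290.15 K
P_n = kTB = 1.38×10⁻²³ × 290.15 × 5.87×10⁷ = 2.35×10⁻¹³ W
In dBm: 10 log₁₀(2.35×10⁻¹³ / 10⁻³) = −96.3 dBm

−96.3 dBm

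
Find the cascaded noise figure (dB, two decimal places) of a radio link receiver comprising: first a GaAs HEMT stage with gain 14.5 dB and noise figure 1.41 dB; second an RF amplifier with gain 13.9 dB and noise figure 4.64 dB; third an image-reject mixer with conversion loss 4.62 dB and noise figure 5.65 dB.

1.63 dB

Convert to linear (a loss of L dB is a gain of −L dB): F_i = 10^(NF_i/10), G_i = 10^(G_i,dB/10)
  Stage 1: F_1 = 10^(1.41/10) = 1.384, G_1 = 10^(14.5/10) = 28.18
  Stage 2: F_2 = 10^(4.64/10) = 2.911, G_2 = 10^(13.9/10) = 24.55
  Stage 3: F_3 = 10^(5.65/10) = 3.673, G_3 = 10^(−4.62/10) = 0.3451
Friis cascade:
  F = 1.384 + (2.911 − 1)/28.18 + (3.673 − 1)/691.8 = 1.455
NF = 10 log₁₀(1.455) = 1.63 dB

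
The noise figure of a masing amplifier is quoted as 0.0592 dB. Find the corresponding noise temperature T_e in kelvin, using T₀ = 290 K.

3.98 K

F = 10^(0.0592/10) = 1.01372
T_e = (F − 1)·T₀ = (1.01372 − 1) × 290 = 3.98 K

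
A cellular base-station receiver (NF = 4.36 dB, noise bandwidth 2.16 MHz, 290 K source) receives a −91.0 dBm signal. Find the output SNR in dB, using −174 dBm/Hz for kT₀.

15.3 dB

Noise floor: N = −174 + 10 log₁₀(B) + NF
10 log₁₀(2.16×10⁶) = 63.34 dB
N = −174 + 63.34 + 4.36 = −106.30 dBm
SNR = P_sig − N = −91.0 − (−106.30) = 15.30 dB → 15.3 dB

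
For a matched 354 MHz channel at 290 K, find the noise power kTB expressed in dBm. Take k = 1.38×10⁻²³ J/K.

−88.5 dBm

P_n = kTB = 1.38×10⁻²³ × 290 × 3.54×10⁸ = 1.42×10⁻¹² W
In dBm: 10 log₁₀(1.42×10⁻¹² / 10⁻³) = −88.5 dBm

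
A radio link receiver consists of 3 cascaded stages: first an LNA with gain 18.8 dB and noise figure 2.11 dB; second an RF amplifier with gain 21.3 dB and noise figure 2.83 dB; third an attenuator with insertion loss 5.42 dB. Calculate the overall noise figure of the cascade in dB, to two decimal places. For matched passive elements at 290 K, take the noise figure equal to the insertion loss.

2.14 dB

Convert to linear (a loss of L dB is a gain of −L dB): F_i = 10^(NF_i/10), G_i = 10^(G_i,dB/10)
  Stage 1: F_1 = 10^(2.11/10) = 1.626, G_1 = 10^(18.8/10) = 75.86
  Stage 2: F_2 = 10^(2.83/10) = 1.919, G_2 = 10^(21.3/10) = 134.9
  Stage 3: F_3 = 10^(5.42/10) = 3.483, G_3 = 10^(−5.42/10) = 0.2871
Friis cascade:
  F = 1.626 + (1.919 − 1)/75.86 + (3.483 − 1)/1.023×10⁴ = 1.638
NF = 10 log₁₀(1.638) = 2.14 dB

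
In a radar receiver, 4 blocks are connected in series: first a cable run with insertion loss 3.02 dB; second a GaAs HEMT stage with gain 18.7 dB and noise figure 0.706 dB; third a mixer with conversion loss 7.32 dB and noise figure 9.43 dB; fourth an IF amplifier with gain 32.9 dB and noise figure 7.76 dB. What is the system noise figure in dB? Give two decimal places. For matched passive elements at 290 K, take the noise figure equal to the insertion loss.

5.18 dB

Convert to linear (a loss of L dB is a gain of −L dB): F_i = 10^(NF_i/10), G_i = 10^(G_i,dB/10)
  Stage 1: F_1 = 10^(3.02/10) = 2.004, G_1 = 10^(−3.02/10) = 0.4989
  Stage 2: F_2 = 10^(0.706/10) = 1.177, G_2 = 10^(18.7/10) = 74.13
  Stage 3: F_3 = 10^(9.43/10) = 8.770, G_3 = 10^(−7.32/10) = 0.1854
  Stage 4: F_4 = 10^(7.76/10) = 5.970, G_4 = 10^(32.9/10) = 1950
Friis cascade:
  F = 2.004 + (1.177 − 1)/0.4989 + (8.770 − 1)/36.98 + (5.970 − 1)/6.855 = 3.293
NF = 10 log₁₀(3.293) = 5.18 dB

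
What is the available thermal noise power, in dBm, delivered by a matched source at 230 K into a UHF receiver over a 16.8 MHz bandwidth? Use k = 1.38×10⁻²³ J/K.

P_n = kTB = 1.38×10⁻²³ × 230 × 1.68×10⁷ = 5.33×10⁻¹⁴ W
In dBm: 10 log₁₀(5.33×10⁻¹⁴ / 10⁻³) = −102.7 dBm

−102.7 dBm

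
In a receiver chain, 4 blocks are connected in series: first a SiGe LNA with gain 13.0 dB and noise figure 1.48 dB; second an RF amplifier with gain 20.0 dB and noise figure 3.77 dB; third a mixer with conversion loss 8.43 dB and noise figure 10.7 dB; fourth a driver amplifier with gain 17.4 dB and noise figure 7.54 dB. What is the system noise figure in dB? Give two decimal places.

1.75 dB

Convert to linear (a loss of L dB is a gain of −L dB): F_i = 10^(NF_i/10), G_i = 10^(G_i,dB/10)
  Stage 1: F_1 = 10^(1.48/10) = 1.406, G_1 = 10^(13.0/10) = 19.95
  Stage 2: F_2 = 10^(3.77/10) = 2.382, G_2 = 10^(20.0/10) = 100.0
  Stage 3: F_3 = 10^(10.7/10) = 11.75, G_3 = 10^(−8.43/10) = 0.1435
  Stage 4: F_4 = 10^(7.54/10) = 5.675, G_4 = 10^(17.4/10) = 54.95
Friis cascade:
  F = 1.406 + (2.382 − 1)/19.95 + (11.75 − 1)/1995 + (5.675 − 1)/286.4 = 1.497
NF = 10 log₁₀(1.497) = 1.75 dB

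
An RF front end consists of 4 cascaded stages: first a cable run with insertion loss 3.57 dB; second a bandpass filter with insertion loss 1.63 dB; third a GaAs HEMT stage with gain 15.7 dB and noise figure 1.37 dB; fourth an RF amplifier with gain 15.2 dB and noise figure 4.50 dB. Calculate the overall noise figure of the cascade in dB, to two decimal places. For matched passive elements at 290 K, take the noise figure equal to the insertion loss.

Convert to linear (a loss of L dB is a gain of −L dB): F_i = 10^(NF_i/10), G_i = 10^(G_i,dB/10)
  Stage 1: F_1 = 10^(3.57/10) = 2.275, G_1 = 10^(−3.57/10) = 0.4395
  Stage 2: F_2 = 10^(1.63/10) = 1.455, G_2 = 10^(−1.63/10) = 0.6871
  Stage 3: F_3 = 10^(1.37/10) = 1.371, G_3 = 10^(15.7/10) = 37.15
  Stage 4: F_4 = 10^(4.50/10) = 2.818, G_4 = 10^(15.2/10) = 33.11
Friis cascade:
  F = 2.275 + (1.455 − 1)/0.4395 + (1.371 − 1)/0.3020 + (2.818 − 1)/11.22 = 4.701
NF = 10 log₁₀(4.701) = 6.72 dB

6.72 dB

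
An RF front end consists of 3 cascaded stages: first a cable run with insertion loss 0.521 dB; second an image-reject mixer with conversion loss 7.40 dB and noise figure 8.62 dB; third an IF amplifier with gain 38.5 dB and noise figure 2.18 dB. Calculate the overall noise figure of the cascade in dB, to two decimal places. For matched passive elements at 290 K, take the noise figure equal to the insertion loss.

10.88 dB

Convert to linear (a loss of L dB is a gain of −L dB): F_i = 10^(NF_i/10), G_i = 10^(G_i,dB/10)
  Stage 1: F_1 = 10^(0.521/10) = 1.127, G_1 = 10^(−0.521/10) = 0.8870
  Stage 2: F_2 = 10^(8.62/10) = 7.278, G_2 = 10^(−7.40/10) = 0.1820
  Stage 3: F_3 = 10^(2.18/10) = 1.652, G_3 = 10^(38.5/10) = 7079
Friis cascade:
  F = 1.127 + (7.278 − 1)/0.8870 + (1.652 − 1)/0.1614 = 12.24
NF = 10 log₁₀(12.24) = 10.88 dB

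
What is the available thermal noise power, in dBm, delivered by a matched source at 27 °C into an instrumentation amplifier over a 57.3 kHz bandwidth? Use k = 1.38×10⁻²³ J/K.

T = 27 °C + 273.15 = 300.15 K
P_n = kTB = 1.38×10⁻²³ × 300.15 × 5.73×10⁴ = 2.37×10⁻¹⁶ W
In dBm: 10 log₁₀(2.37×10⁻¹⁶ / 10⁻³) = −126.2 dBm

−126.2 dBm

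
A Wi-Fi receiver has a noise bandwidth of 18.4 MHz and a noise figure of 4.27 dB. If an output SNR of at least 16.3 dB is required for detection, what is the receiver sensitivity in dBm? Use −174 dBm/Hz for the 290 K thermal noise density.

−80.8 dBm

Sensitivity = −174 + 10 log₁₀(B) + NF + SNR_min
= −174 + 72.65 + 4.27 + 16.3
= −80.78 dBm → −80.8 dBm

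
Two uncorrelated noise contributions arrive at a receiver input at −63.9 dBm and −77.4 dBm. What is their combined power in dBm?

−63.7 dBm

Convert to linear, add, convert back:
P₁ = 4.07×10⁻¹⁰ W, P₂ = 1.82×10⁻¹¹ W
P_tot = 4.26×10⁻¹⁰ W → 10 log₁₀(P_tot / 10⁻³) = −63.7 dBm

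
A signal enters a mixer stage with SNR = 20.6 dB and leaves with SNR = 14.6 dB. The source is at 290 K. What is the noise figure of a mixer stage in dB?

NF (dB) = SNR_in(dB) − SNR_out(dB) when the source is at T₀
NF = 20.6 − 14.6 = 6.0 dB

6.0 dB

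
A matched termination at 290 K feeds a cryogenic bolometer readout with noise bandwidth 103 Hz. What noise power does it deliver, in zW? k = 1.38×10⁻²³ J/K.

412 zW

P_n = kTB = 1.38×10⁻²³ × 290 × 1.03×10² = 4.12×10⁻¹⁹ W = 412 zW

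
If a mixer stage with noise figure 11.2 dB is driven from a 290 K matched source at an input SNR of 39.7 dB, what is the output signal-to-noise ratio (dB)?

By definition F = SNR_in/SNR_out, so in dB: SNR_out = SNR_in − NF
SNR_out = 39.7 − 11.2 = 28.5 dB

28.5 dB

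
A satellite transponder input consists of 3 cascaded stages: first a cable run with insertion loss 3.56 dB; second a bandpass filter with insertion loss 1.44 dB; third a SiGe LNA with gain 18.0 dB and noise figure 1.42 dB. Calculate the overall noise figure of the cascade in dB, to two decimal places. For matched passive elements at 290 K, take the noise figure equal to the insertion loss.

Convert to linear (a loss of L dB is a gain of −L dB): F_i = 10^(NF_i/10), G_i = 10^(G_i,dB/10)
  Stage 1: F_1 = 10^(3.56/10) = 2.270, G_1 = 10^(−3.56/10) = 0.4406
  Stage 2: F_2 = 10^(1.44/10) = 1.393, G_2 = 10^(−1.44/10) = 0.7178
  Stage 3: F_3 = 10^(1.42/10) = 1.387, G_3 = 10^(18.0/10) = 63.10
Friis cascade:
  F = 2.270 + (1.393 − 1)/0.4406 + (1.387 − 1)/0.3162 = 4.385
NF = 10 log₁₀(4.385) = 6.42 dB

6.42 dB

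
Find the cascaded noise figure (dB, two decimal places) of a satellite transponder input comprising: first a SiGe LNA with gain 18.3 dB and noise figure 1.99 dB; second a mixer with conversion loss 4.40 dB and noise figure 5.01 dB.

2.08 dB

Convert to linear (a loss of L dB is a gain of −L dB): F_i = 10^(NF_i/10), G_i = 10^(G_i,dB/10)
  Stage 1: F_1 = 10^(1.99/10) = 1.581, G_1 = 10^(18.3/10) = 67.61
  Stage 2: F_2 = 10^(5.01/10) = 3.170, G_2 = 10^(−4.40/10) = 0.3631
Friis cascade:
  F = 1.581 + (3.170 − 1)/67.61 = 1.613
NF = 10 log₁₀(1.613) = 2.08 dB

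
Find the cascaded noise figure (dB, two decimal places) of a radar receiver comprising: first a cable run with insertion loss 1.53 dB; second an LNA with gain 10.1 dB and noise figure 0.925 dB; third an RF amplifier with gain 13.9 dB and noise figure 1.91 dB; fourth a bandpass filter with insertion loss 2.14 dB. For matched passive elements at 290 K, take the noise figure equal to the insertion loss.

Convert to linear (a loss of L dB is a gain of −L dB): F_i = 10^(NF_i/10), G_i = 10^(G_i,dB/10)
  Stage 1: F_1 = 10^(1.53/10) = 1.422, G_1 = 10^(−1.53/10) = 0.7031
  Stage 2: F_2 = 10^(0.925/10) = 1.237, G_2 = 10^(10.1/10) = 10.23
  Stage 3: F_3 = 10^(1.91/10) = 1.552, G_3 = 10^(13.9/10) = 24.55
  Stage 4: F_4 = 10^(2.14/10) = 1.637, G_4 = 10^(−2.14/10) = 0.6109
Friis cascade:
  F = 1.422 + (1.237 − 1)/0.7031 + (1.552 − 1)/7.194 + (1.637 − 1)/176.6 = 1.840
NF = 10 log₁₀(1.840) = 2.65 dB

2.65 dB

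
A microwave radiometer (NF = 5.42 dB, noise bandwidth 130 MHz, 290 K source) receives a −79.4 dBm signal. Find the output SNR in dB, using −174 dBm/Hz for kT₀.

Noise floor: N = −174 + 10 log₁₀(B) + NF
10 log₁₀(1.30×10⁸) = 81.14 dB
N = −174 + 81.14 + 5.42 = −87.44 dBm
SNR = P_sig − N = −79.4 − (−87.44) = 8.04 dB → 8.0 dB

8.0 dB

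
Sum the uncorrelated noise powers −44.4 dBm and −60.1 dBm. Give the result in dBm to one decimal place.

Convert to linear, add, convert back:
P₁ = 3.63×10⁻⁸ W, P₂ = 9.77×10⁻¹⁰ W
P_tot = 3.73×10⁻⁸ W → 10 log₁₀(P_tot / 10⁻³) = −44.3 dBm

−44.3 dBm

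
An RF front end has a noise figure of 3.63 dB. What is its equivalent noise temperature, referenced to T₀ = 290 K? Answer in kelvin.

F = 10^(3.63/10) = 2.30675
T_e = (F − 1)·T₀ = (2.30675 − 1) × 290 = 379 K

379 K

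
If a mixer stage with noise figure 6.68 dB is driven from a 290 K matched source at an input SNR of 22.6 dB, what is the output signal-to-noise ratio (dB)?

15.92 dB

By definition F = SNR_in/SNR_out, so in dB: SNR_out = SNR_in − NF
SNR_out = 22.6 − 6.68 = 15.92 dB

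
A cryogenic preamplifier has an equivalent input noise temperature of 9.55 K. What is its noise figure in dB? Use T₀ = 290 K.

F = 1 + T_e/T₀ = 1 + 9.55/290 = 1.03293
NF = 10 log₁₀(1.03293) = 0.141 dB

0.141 dB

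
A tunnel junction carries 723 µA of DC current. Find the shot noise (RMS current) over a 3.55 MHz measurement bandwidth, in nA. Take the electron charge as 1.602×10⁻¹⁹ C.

28.7 nA

I_n = √(2qI·B)
2qI·B = 2 × 1.602×10⁻¹⁹ × 7.23×10⁻⁴ × 3.55×10⁶ = 8.22×10⁻¹⁶ A²
I_n = √(8.22×10⁻¹⁶) = 2.87×10⁻⁸ A = 28.7 nA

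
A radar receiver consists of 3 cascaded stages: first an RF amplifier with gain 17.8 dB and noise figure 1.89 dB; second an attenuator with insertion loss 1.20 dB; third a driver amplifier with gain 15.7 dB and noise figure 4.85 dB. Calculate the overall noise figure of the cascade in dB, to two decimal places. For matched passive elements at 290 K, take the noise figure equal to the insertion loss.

2.03 dB

Convert to linear (a loss of L dB is a gain of −L dB): F_i = 10^(NF_i/10), G_i = 10^(G_i,dB/10)
  Stage 1: F_1 = 10^(1.89/10) = 1.545, G_1 = 10^(17.8/10) = 60.26
  Stage 2: F_2 = 10^(1.20/10) = 1.318, G_2 = 10^(−1.20/10) = 0.7586
  Stage 3: F_3 = 10^(4.85/10) = 3.055, G_3 = 10^(15.7/10) = 37.15
Friis cascade:
  F = 1.545 + (1.318 − 1)/60.26 + (3.055 − 1)/45.71 = 1.595
NF = 10 log₁₀(1.595) = 2.03 dB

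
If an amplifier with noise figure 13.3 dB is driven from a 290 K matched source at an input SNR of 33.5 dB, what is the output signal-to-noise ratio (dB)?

20.2 dB

By definition F = SNR_in/SNR_out, so in dB: SNR_out = SNR_in − NF
SNR_out = 33.5 − 13.3 = 20.2 dB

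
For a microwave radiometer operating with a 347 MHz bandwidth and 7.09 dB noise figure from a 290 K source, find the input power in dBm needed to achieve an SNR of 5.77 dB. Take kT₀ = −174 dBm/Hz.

−75.7 dBm

Sensitivity = −174 + 10 log₁₀(B) + NF + SNR_min
= −174 + 85.4 + 7.09 + 5.77
= −75.74 dBm → −75.7 dBm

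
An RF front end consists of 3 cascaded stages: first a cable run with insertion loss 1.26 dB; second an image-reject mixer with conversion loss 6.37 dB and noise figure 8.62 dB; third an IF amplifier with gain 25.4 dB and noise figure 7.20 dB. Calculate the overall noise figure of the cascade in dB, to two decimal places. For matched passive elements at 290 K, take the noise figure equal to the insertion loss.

Convert to linear (a loss of L dB is a gain of −L dB): F_i = 10^(NF_i/10), G_i = 10^(G_i,dB/10)
  Stage 1: F_1 = 10^(1.26/10) = 1.337, G_1 = 10^(−1.26/10) = 0.7482
  Stage 2: F_2 = 10^(8.62/10) = 7.278, G_2 = 10^(−6.37/10) = 0.2307
  Stage 3: F_3 = 10^(7.20/10) = 5.248, G_3 = 10^(25.4/10) = 346.7
Friis cascade:
  F = 1.337 + (7.278 − 1)/0.7482 + (5.248 − 1)/0.1726 = 34.34
NF = 10 log₁₀(34.34) = 15.36 dB

15.36 dB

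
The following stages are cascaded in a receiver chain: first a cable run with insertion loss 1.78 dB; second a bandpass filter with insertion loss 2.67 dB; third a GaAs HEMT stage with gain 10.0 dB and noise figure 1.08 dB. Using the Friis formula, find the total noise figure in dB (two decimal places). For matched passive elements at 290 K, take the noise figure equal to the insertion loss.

Convert to linear (a loss of L dB is a gain of −L dB): F_i = 10^(NF_i/10), G_i = 10^(G_i,dB/10)
  Stage 1: F_1 = 10^(1.78/10) = 1.507, G_1 = 10^(−1.78/10) = 0.6637
  Stage 2: F_2 = 10^(2.67/10) = 1.849, G_2 = 10^(−2.67/10) = 0.5408
  Stage 3: F_3 = 10^(1.08/10) = 1.282, G_3 = 10^(10.0/10) = 10.00
Friis cascade:
  F = 1.507 + (1.849 − 1)/0.6637 + (1.282 − 1)/0.3589 = 3.573
NF = 10 log₁₀(3.573) = 5.53 dB

5.53 dB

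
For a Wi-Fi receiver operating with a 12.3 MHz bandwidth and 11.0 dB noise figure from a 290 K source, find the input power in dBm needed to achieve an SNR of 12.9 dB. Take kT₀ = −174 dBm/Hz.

Sensitivity = −174 + 10 log₁₀(B) + NF + SNR_min
= −174 + 70.9 + 11.0 + 12.9
= −79.2 dBm → −79.2 dBm

−79.2 dBm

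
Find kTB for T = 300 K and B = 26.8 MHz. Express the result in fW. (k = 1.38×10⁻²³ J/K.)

P_n = kTB = 1.38×10⁻²³ × 300 × 2.68×10⁷ = 1.11×10⁻¹³ W = 111 fW

111 fW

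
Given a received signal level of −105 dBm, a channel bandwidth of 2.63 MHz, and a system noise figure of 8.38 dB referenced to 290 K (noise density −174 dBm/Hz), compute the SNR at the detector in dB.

−3.6 dB

Noise floor: N = −174 + 10 log₁₀(B) + NF
10 log₁₀(2.63×10⁶) = 64.2 dB
N = −174 + 64.2 + 8.38 = −101.42 dBm
SNR = P_sig − N = −105 − (−101.42) = −3.58 dB → −3.6 dB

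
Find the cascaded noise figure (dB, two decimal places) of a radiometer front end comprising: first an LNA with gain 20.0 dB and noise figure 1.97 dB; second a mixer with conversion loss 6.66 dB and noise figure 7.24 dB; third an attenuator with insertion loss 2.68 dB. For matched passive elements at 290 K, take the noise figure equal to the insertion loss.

Convert to linear (a loss of L dB is a gain of −L dB): F_i = 10^(NF_i/10), G_i = 10^(G_i,dB/10)
  Stage 1: F_1 = 10^(1.97/10) = 1.574, G_1 = 10^(20.0/10) = 100.0
  Stage 2: F_2 = 10^(7.24/10) = 5.297, G_2 = 10^(−6.66/10) = 0.2158
  Stage 3: F_3 = 10^(2.68/10) = 1.854, G_3 = 10^(−2.68/10) = 0.5395
Friis cascade:
  F = 1.574 + (5.297 − 1)/100.0 + (1.854 − 1)/21.58 = 1.657
NF = 10 log₁₀(1.657) = 2.19 dB

2.19 dB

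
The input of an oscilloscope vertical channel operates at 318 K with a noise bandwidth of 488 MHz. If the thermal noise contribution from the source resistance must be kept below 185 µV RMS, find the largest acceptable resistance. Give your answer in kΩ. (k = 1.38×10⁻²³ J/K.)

4.00 kΩ

Johnson–Nyquist: V_n = √(4kTRB) ⇒ R = V_n² / (4kTB)
4kTB = 4 × 1.38×10⁻²³ × 318 × 4.88×10⁸ = 8.57×10⁻¹²
R = (1.85×10⁻⁴)² / 8.57×10⁻¹² = 4.00×10³ Ω = 4.00 kΩ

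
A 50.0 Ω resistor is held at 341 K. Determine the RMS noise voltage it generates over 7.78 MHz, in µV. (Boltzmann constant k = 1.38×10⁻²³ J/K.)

2.71 µV

V_n = √(4kTRB)
4kTRB = 4 × 1.38×10⁻²³ × 341 × 5.00×10¹ × 7.78×10⁶ = 7.32×10⁻¹² V²
V_n = √(7.32×10⁻¹²) = 2.71×10⁻⁶ V = 2.71 µV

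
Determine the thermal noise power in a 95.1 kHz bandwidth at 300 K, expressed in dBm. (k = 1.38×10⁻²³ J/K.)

−124.0 dBm

P_n = kTB = 1.38×10⁻²³ × 300 × 9.51×10⁴ = 3.94×10⁻¹⁶ W
In dBm: 10 log₁₀(3.94×10⁻¹⁶ / 10⁻³) = −124.0 dBm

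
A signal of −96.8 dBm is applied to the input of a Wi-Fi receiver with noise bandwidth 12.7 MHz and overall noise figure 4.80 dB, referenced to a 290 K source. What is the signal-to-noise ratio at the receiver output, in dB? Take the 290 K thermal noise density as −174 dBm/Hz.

1.4 dB

Noise floor: N = −174 + 10 log₁₀(B) + NF
10 log₁₀(1.27×10⁷) = 71.04 dB
N = −174 + 71.04 + 4.80 = −98.16 dBm
SNR = P_sig − N = −96.8 − (−98.16) = 1.36 dB → 1.4 dB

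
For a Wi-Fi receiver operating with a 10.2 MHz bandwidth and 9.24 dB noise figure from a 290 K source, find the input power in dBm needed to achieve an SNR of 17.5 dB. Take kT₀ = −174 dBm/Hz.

−77.2 dBm

Sensitivity = −174 + 10 log₁₀(B) + NF + SNR_min
= −174 + 70.09 + 9.24 + 17.5
= −77.17 dBm → −77.2 dBm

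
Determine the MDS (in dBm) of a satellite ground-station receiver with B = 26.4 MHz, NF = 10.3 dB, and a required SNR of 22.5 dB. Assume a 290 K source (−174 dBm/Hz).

Sensitivity = −174 + 10 log₁₀(B) + NF + SNR_min
= −174 + 74.22 + 10.3 + 22.5
= −66.98 dBm → −67.0 dBm

−67.0 dBm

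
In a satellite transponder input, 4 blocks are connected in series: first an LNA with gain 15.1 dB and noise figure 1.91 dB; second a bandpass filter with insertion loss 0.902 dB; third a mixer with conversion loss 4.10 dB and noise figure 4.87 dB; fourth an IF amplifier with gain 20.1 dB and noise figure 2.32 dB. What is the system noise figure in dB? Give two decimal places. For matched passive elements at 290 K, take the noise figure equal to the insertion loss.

2.32 dB

Convert to linear (a loss of L dB is a gain of −L dB): F_i = 10^(NF_i/10), G_i = 10^(G_i,dB/10)
  Stage 1: F_1 = 10^(1.91/10) = 1.552, G_1 = 10^(15.1/10) = 32.36
  Stage 2: F_2 = 10^(0.902/10) = 1.231, G_2 = 10^(−0.902/10) = 0.8125
  Stage 3: F_3 = 10^(4.87/10) = 3.069, G_3 = 10^(−4.10/10) = 0.3890
  Stage 4: F_4 = 10^(2.32/10) = 1.706, G_4 = 10^(20.1/10) = 102.3
Friis cascade:
  F = 1.552 + (1.231 − 1)/32.36 + (3.069 − 1)/26.29 + (1.706 − 1)/10.23 = 1.707
NF = 10 log₁₀(1.707) = 2.32 dB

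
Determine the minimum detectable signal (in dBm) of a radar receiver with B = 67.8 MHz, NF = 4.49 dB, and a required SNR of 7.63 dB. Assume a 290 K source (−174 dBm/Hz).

Sensitivity = −174 + 10 log₁₀(B) + NF + SNR_min
= −174 + 78.31 + 4.49 + 7.63
= −83.57 dBm → −83.6 dBm

−83.6 dBm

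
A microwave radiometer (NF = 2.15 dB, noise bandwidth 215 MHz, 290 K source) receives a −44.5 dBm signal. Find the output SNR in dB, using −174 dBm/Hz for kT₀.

Noise floor: N = −174 + 10 log₁₀(B) + NF
10 log₁₀(2.15×10⁸) = 83.32 dB
N = −174 + 83.32 + 2.15 = −88.53 dBm
SNR = P_sig − N = −44.5 − (−88.53) = 44.03 dB → 44.0 dB

44.0 dB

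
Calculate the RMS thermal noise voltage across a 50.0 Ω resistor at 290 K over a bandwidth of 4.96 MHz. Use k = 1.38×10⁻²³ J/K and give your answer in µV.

1.99 µV

V_n = √(4kTRB)
4kTRB = 4 × 1.38×10⁻²³ × 290 × 5.00×10¹ × 4.96×10⁶ = 3.97×10⁻¹² V²
V_n = √(3.97×10⁻¹²) = 1.99×10⁻⁶ V = 1.99 µV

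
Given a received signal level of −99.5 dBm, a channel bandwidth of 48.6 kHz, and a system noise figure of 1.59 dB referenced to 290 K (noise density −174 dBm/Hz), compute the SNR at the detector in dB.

Noise floor: N = −174 + 10 log₁₀(B) + NF
10 log₁₀(4.86×10⁴) = 46.87 dB
N = −174 + 46.87 + 1.59 = −125.54 dBm
SNR = P_sig − N = −99.5 − (−125.54) = 26.04 dB → 26.0 dB

26.0 dB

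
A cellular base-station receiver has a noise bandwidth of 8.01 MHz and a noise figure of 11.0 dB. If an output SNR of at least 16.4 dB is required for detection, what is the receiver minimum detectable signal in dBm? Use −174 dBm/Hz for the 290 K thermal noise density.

−77.6 dBm

Sensitivity = −174 + 10 log₁₀(B) + NF + SNR_min
= −174 + 69.04 + 11.0 + 16.4
= −77.56 dBm → −77.6 dBm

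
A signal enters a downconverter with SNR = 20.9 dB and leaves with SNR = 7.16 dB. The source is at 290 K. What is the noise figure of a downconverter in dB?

NF (dB) = SNR_in(dB) − SNR_out(dB) when the source is at T₀
NF = 20.9 − 7.16 = 13.74 dB

13.74 dB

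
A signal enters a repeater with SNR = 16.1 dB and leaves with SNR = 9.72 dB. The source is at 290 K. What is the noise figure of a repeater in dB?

NF (dB) = SNR_in(dB) − SNR_out(dB) when the source is at T₀
NF = 16.1 − 9.72 = 6.38 dB

6.38 dB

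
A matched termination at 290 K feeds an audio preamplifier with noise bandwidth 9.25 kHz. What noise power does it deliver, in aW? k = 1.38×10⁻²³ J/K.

P_n = kTB = 1.38×10⁻²³ × 290 × 9.25×10³ = 3.70×10⁻¹⁷ W = 37.0 aW

37.0 aW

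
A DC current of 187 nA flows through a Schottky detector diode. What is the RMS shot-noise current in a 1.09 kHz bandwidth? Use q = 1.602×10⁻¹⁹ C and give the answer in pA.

8.08 pA

I_n = √(2qI·B)
2qI·B = 2 × 1.602×10⁻¹⁹ × 1.87×10⁻⁷ × 1.09×10³ = 6.53×10⁻²³ A²
I_n = √(6.53×10⁻²³) = 8.08×10⁻¹² A = 8.08 pA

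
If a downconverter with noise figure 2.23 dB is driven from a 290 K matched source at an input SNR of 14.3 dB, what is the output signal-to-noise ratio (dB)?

12.07 dB

By definition F = SNR_in/SNR_out, so in dB: SNR_out = SNR_in − NF
SNR_out = 14.3 − 2.23 = 12.07 dB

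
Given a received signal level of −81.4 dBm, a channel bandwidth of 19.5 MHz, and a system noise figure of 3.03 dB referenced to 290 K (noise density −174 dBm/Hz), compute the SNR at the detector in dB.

16.7 dB

Noise floor: N = −174 + 10 log₁₀(B) + NF
10 log₁₀(1.95×10⁷) = 72.9 dB
N = −174 + 72.9 + 3.03 = −98.07 dBm
SNR = P_sig − N = −81.4 − (−98.07) = 16.67 dB → 16.7 dB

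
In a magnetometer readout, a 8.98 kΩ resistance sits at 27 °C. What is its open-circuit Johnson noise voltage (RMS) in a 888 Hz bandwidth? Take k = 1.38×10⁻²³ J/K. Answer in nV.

T = 27 °C + 273.15 = 300.15 K
V_n = √(4kTRB)
4kTRB = 4 × 1.38×10⁻²³ × 300.15 × 8.98×10³ × 8.88×10² = 1.32×10⁻¹³ V²
V_n = √(1.32×10⁻¹³) = 3.63×10⁻⁷ V = 363 nV

363 nV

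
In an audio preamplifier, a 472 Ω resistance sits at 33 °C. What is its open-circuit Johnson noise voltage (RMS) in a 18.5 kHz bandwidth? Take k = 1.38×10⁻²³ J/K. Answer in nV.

384 nV

T = 33 °C + 273.15 = 306.15 K
V_n = √(4kTRB)
4kTRB = 4 × 1.38×10⁻²³ × 306.15 × 4.72×10² × 1.85×10⁴ = 1.48×10⁻¹³ V²
V_n = √(1.48×10⁻¹³) = 3.84×10⁻⁷ V = 384 nV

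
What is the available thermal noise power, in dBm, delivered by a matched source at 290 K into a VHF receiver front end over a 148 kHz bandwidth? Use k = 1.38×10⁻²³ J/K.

P_n = kTB = 1.38×10⁻²³ × 290 × 1.48×10⁵ = 5.92×10⁻¹⁶ W
In dBm: 10 log₁₀(5.92×10⁻¹⁶ / 10⁻³) = −122.3 dBm

−122.3 dBm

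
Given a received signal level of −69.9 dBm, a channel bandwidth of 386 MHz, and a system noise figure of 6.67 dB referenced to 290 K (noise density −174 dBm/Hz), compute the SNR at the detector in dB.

Noise floor: N = −174 + 10 log₁₀(B) + NF
10 log₁₀(3.86×10⁸) = 85.87 dB
N = −174 + 85.87 + 6.67 = −81.46 dBm
SNR = P_sig − N = −69.9 − (−81.46) = 11.56 dB → 11.6 dB

11.6 dB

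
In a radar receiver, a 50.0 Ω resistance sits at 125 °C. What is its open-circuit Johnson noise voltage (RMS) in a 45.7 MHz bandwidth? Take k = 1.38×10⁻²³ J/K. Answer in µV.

T = 125 °C + 273.15 = 398.15 K
V_n = √(4kTRB)
4kTRB = 4 × 1.38×10⁻²³ × 398.15 × 5.00×10¹ × 4.57×10⁷ = 5.02×10⁻¹¹ V²
V_n = √(5.02×10⁻¹¹) = 7.09×10⁻⁶ V = 7.09 µV

7.09 µV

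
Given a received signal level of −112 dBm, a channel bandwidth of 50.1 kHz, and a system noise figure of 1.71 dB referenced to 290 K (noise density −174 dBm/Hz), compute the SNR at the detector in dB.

13.3 dB

Noise floor: N = −174 + 10 log₁₀(B) + NF
10 log₁₀(5.01×10⁴) = 47 dB
N = −174 + 47 + 1.71 = −125.29 dBm
SNR = P_sig − N = −112 − (−125.29) = 13.29 dB → 13.3 dB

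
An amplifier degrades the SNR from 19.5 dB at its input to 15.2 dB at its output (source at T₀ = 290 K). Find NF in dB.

4.3 dB

NF (dB) = SNR_in(dB) − SNR_out(dB) when the source is at T₀
NF = 19.5 − 15.2 = 4.3 dB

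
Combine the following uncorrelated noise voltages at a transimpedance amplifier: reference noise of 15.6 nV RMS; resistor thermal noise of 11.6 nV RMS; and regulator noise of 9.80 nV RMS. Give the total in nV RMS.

21.8 nV

Uncorrelated sources add in power (mean-square): V_tot = √(ΣV_i²)
V_tot = √[(1.56×10⁻⁸)² + (1.16×10⁻⁸)² + (9.80×10⁻⁹)²] = 2.18×10⁻⁸ V = 21.8 nV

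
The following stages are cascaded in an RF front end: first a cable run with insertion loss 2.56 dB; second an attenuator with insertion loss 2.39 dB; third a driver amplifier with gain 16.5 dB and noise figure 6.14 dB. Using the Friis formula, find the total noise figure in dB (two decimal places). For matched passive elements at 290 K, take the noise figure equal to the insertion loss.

11.09 dB

Convert to linear (a loss of L dB is a gain of −L dB): F_i = 10^(NF_i/10), G_i = 10^(G_i,dB/10)
  Stage 1: F_1 = 10^(2.56/10) = 1.803, G_1 = 10^(−2.56/10) = 0.5546
  Stage 2: F_2 = 10^(2.39/10) = 1.734, G_2 = 10^(−2.39/10) = 0.5768
  Stage 3: F_3 = 10^(6.14/10) = 4.111, G_3 = 10^(16.5/10) = 44.67
Friis cascade:
  F = 1.803 + (1.734 − 1)/0.5546 + (4.111 − 1)/0.3199 = 12.85
NF = 10 log₁₀(12.85) = 11.09 dB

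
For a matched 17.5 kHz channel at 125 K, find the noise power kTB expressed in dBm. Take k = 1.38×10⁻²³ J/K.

P_n = kTB = 1.38×10⁻²³ × 125 × 1.75×10⁴ = 3.02×10⁻¹⁷ W
In dBm: 10 log₁₀(3.02×10⁻¹⁷ / 10⁻³) = −135.2 dBm

−135.2 dBm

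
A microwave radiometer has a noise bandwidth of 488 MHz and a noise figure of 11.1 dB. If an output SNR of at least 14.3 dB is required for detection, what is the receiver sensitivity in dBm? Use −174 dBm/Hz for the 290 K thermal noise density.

Sensitivity = −174 + 10 log₁₀(B) + NF + SNR_min
= −174 + 86.88 + 11.1 + 14.3
= −61.72 dBm → −61.7 dBm

−61.7 dBm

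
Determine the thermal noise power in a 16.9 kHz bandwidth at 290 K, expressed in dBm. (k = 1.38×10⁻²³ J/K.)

−131.7 dBm

P_n = kTB = 1.38×10⁻²³ × 290 × 1.69×10⁴ = 6.76×10⁻¹⁷ W
In dBm: 10 log₁₀(6.76×10⁻¹⁷ / 10⁻³) = −131.7 dBm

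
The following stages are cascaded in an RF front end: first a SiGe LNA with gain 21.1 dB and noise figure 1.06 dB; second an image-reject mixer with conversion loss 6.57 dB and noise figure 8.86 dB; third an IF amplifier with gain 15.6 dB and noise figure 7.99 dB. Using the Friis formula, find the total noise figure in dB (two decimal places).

Convert to linear (a loss of L dB is a gain of −L dB): F_i = 10^(NF_i/10), G_i = 10^(G_i,dB/10)
  Stage 1: F_1 = 10^(1.06/10) = 1.276, G_1 = 10^(21.1/10) = 128.8
  Stage 2: F_2 = 10^(8.86/10) = 7.691, G_2 = 10^(−6.57/10) = 0.2203
  Stage 3: F_3 = 10^(7.99/10) = 6.295, G_3 = 10^(15.6/10) = 36.31
Friis cascade:
  F = 1.276 + (7.691 − 1)/128.8 + (6.295 − 1)/28.38 = 1.515
NF = 10 log₁₀(1.515) = 1.80 dB

1.80 dB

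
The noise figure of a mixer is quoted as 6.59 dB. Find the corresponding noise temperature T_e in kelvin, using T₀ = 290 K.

F = 10^(6.59/10) = 4.56037
T_e = (F − 1)·T₀ = (4.56037 − 1) × 290 = 1033 K

1033 K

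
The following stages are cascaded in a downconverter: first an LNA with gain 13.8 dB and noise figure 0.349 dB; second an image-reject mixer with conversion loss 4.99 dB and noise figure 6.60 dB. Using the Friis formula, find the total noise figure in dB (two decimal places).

0.91 dB

Convert to linear (a loss of L dB is a gain of −L dB): F_i = 10^(NF_i/10), G_i = 10^(G_i,dB/10)
  Stage 1: F_1 = 10^(0.349/10) = 1.084, G_1 = 10^(13.8/10) = 23.99
  Stage 2: F_2 = 10^(6.60/10) = 4.571, G_2 = 10^(−4.99/10) = 0.3170
Friis cascade:
  F = 1.084 + (4.571 − 1)/23.99 = 1.233
NF = 10 log₁₀(1.233) = 0.91 dB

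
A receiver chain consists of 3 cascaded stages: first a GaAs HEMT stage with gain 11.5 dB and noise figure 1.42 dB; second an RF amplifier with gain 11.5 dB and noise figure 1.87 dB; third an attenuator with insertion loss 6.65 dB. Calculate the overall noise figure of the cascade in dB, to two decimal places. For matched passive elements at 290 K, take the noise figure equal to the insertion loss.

Convert to linear (a loss of L dB is a gain of −L dB): F_i = 10^(NF_i/10), G_i = 10^(G_i,dB/10)
  Stage 1: F_1 = 10^(1.42/10) = 1.387, G_1 = 10^(11.5/10) = 14.13
  Stage 2: F_2 = 10^(1.87/10) = 1.538, G_2 = 10^(11.5/10) = 14.13
  Stage 3: F_3 = 10^(6.65/10) = 4.624, G_3 = 10^(−6.65/10) = 0.2163
Friis cascade:
  F = 1.387 + (1.538 − 1)/14.13 + (4.624 − 1)/199.5 = 1.443
NF = 10 log₁₀(1.443) = 1.59 dB

1.59 dB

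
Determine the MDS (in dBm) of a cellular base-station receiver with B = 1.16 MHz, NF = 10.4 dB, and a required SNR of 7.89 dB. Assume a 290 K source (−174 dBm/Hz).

Sensitivity = −174 + 10 log₁₀(B) + NF + SNR_min
= −174 + 60.64 + 10.4 + 7.89
= −95.07 dBm → −95.1 dBm

−95.1 dBm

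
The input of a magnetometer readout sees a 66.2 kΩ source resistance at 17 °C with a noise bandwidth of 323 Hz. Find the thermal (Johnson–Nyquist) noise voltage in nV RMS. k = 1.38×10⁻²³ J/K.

T = 17 °C + 273.15 = 290.15 K
V_n = √(4kTRB)
4kTRB = 4 × 1.38×10⁻²³ × 290.15 × 6.62×10⁴ × 3.23×10² = 3.42×10⁻¹³ V²
V_n = √(3.42×10⁻¹³) = 5.85×10⁻⁷ V = 585 nV

585 nV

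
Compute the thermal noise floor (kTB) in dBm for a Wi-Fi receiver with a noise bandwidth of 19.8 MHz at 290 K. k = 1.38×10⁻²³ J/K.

P_n = kTB = 1.38×10⁻²³ × 290 × 1.98×10⁷ = 7.92×10⁻¹⁴ W
In dBm: 10 log₁₀(7.92×10⁻¹⁴ / 10⁻³) = −101.0 dBm

−101.0 dBm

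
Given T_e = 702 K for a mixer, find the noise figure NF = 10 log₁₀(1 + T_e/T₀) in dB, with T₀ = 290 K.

F = 1 + T_e/T₀ = 1 + 702/290 = 3.42069
NF = 10 log₁₀(3.42069) = 5.34 dB

5.34 dB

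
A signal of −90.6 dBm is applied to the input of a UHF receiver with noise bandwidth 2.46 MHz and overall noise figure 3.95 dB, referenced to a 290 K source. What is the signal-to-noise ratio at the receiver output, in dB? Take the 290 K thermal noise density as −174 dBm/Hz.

15.5 dB

Noise floor: N = −174 + 10 log₁₀(B) + NF
10 log₁₀(2.46×10⁶) = 63.91 dB
N = −174 + 63.91 + 3.95 = −106.14 dBm
SNR = P_sig − N = −90.6 − (−106.14) = 15.54 dB → 15.5 dB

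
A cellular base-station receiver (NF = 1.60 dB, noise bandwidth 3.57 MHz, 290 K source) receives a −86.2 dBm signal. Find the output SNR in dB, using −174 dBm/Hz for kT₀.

Noise floor: N = −174 + 10 log₁₀(B) + NF
10 log₁₀(3.57×10⁶) = 65.53 dB
N = −174 + 65.53 + 1.60 = −106.87 dBm
SNR = P_sig − N = −86.2 − (−106.87) = 20.67 dB → 20.7 dB

20.7 dB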